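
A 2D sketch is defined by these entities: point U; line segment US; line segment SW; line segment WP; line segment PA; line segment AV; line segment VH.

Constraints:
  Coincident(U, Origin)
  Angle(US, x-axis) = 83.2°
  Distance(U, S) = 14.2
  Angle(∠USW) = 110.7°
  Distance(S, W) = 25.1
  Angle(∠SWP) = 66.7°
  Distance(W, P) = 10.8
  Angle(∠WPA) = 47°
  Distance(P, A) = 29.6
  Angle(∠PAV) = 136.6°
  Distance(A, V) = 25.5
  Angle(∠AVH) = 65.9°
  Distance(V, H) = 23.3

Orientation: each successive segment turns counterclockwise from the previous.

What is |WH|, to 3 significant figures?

26.7

∠PAV = 136.6° gives AV at 82.2° from the x-axis; with |AV| = 25.5, V = (5.16, 58.7). ∠AVH = 65.9° gives VH at -164° from the x-axis; with |VH| = 23.3, H = (-17.2, 52.2). Then |WH| = |H − W| = 26.7.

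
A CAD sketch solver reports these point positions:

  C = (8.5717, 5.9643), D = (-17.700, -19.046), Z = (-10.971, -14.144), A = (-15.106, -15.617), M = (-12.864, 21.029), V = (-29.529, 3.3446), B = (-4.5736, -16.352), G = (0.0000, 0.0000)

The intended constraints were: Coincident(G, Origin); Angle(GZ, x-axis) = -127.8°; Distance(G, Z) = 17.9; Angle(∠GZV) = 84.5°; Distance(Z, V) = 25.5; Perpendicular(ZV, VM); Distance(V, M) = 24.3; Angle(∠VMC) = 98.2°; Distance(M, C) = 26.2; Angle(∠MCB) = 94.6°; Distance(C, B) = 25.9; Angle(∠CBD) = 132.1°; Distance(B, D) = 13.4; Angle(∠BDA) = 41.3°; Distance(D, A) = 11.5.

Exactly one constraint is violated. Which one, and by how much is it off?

Distance(D, A) = 11.5 — off by 7.20.

G = (0.00, 0.00) ✓; GZ at -127.8° ✓; |GZ| = 17.90 ✓; ∠GZV = 84.50° ✓; |ZV| = 25.50 ✓; ∠(ZV, VM) = 90.00° ✓; |VM| = 24.30 ✓; ∠VMC = 98.20° ✓; |MC| = 26.20 ✓; ∠MCB = 94.60° ✓; |CB| = 25.90 ✓; ∠CBD = 132.1° ✓; |BD| = 13.40 ✓; ∠BDA = 41.29° ✓; |DA| = 4.300 ✗.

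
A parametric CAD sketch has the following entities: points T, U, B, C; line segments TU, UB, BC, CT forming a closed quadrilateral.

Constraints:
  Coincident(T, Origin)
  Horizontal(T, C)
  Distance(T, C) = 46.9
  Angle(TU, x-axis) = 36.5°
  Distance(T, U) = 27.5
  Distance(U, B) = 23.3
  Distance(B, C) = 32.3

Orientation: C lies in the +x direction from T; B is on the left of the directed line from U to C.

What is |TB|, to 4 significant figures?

50.77

Checks: |UB| = 23.30 ✓; |BC| = 32.30 ✓.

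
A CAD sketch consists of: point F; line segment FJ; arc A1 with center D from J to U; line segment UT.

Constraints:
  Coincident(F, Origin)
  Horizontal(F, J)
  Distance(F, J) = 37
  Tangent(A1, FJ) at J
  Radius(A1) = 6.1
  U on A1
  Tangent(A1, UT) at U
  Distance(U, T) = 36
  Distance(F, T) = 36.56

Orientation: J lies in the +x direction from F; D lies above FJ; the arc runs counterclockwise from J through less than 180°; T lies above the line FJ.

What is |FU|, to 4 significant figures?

42.33

Checks: ∠(DJ, JF) = 90.00° ✓; |DU| = 6.100 ✓; ∠(DU, UT) = 90.00° ✓; |UT| = 36.00 ✓; |FT| = 36.56 ✓.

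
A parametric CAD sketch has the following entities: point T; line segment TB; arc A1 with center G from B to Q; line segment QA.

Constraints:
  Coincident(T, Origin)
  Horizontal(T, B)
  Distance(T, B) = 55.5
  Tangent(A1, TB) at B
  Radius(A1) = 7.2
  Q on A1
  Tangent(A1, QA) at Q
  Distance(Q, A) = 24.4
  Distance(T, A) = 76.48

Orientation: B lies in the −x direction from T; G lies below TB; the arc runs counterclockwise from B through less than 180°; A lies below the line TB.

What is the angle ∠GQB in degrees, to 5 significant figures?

56.398°

Checks: ∠(GB, BT) = 90.00° ✓; |GB| = 7.200 ✓; |GQ| = 7.200 ✓; ∠(GQ, QA) = 90.00° ✓; |QA| = 24.40 ✓; |TA| = 76.48 ✓.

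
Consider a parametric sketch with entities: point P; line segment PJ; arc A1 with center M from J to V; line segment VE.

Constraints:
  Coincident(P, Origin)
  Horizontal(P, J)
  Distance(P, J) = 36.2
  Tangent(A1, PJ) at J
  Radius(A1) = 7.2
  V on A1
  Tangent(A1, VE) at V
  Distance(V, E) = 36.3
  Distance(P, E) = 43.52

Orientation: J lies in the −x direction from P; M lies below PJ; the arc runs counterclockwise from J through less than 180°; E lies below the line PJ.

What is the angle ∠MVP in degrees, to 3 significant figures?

24.4°

Checks: |MV| = 7.200 ✓; ∠(MV, VE) = 90.00° ✓; |VE| = 36.30 ✓; |PE| = 43.52 ✓.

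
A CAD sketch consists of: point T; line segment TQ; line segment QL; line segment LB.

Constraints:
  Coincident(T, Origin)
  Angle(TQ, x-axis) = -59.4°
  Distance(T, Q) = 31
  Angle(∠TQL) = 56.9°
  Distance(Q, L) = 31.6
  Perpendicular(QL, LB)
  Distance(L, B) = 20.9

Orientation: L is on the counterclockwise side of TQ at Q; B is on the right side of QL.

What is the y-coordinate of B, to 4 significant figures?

-7.614

T is at the origin; TQ runs at -59.4° with length 31.0, so Q = 31.0·(cos -59.4°, sin -59.4°) = (15.78, -26.68). ∠TQL = 56.9°, so QL runs at -59.4° + (180° − 56.9°) = 63.70° from the x-axis; with |QL| = 31.6, L = Q + 31.6·(cos 63.70°, sin 63.70°) = (29.78, 1.646). QL is perpendicular to LB; with |LB| = 20.9 on the right of QL, B = L + 20.9·(0.8965, -0.4431) = (48.52, -7.614). So B.y = -7.614.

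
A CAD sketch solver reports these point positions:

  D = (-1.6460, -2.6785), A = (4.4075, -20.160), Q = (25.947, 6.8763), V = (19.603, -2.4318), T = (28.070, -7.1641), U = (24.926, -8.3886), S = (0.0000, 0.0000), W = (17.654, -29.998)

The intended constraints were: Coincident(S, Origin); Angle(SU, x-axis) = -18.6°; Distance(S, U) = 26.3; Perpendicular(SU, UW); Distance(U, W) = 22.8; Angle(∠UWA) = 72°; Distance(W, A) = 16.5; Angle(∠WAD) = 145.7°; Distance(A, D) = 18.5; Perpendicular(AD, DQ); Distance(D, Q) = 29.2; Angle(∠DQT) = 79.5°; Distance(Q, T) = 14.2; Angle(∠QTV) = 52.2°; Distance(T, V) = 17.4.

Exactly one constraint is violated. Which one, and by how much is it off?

Distance(T, V) = 17.4 — off by 7.70.

S = (0.00, 0.00) ✓; SU at -18.60° ✓; |SU| = 26.30 ✓; ∠(SU, UW) = 90.00° ✓; |UW| = 22.80 ✓; ∠UWA = 72.00° ✓; |WA| = 16.50 ✓; ∠WAD = 145.7° ✓; |AD| = 18.50 ✓; ∠(AD, DQ) = 90.00° ✓; |DQ| = 29.20 ✓; ∠DQT = 79.50° ✓; |QT| = 14.20 ✓; ∠QTV = 52.20° ✓; |TV| = 9.700 ✗.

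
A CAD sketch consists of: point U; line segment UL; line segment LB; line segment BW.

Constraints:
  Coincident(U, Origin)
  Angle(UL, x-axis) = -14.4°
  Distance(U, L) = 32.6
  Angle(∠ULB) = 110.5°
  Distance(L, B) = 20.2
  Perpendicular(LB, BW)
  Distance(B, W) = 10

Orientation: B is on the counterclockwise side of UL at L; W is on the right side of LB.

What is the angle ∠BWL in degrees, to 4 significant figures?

63.66°

∠ULB = 110.5°, so LB runs at -14.4° + (180° − 110.5°) = 55.10° from the x-axis; with |LB| = 20.2, B = L + 20.2·(cos 55.10°, sin 55.10°) = (43.13, 8.460). LB ⟂ BW; with |BW| = 10.0 on the right of LB, W = B + 10.0·(0.8202, -0.5721) = (51.33, 2.738). Then cos ∠BWL = WB·WL / (|WB||WL|), giving 63.66°.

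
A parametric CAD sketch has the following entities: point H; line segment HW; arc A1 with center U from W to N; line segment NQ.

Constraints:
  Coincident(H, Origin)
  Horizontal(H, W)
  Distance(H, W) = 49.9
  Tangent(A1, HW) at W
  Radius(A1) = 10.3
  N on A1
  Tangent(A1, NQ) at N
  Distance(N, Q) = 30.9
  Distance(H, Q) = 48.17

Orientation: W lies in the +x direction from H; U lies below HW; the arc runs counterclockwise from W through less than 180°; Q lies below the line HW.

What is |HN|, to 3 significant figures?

40.7

H is at the origin; HW is horizontal with |HW| = 49.9 and W on the +x side, so W = (49.9, 0.00). Since A1 is tangent to HW there, UW ⟂ HW, so U = W + (0, -10.3) = (49.9, -10.3). Since UN ⟂ NQ (tangency), |UQ| = √(10.3² + 30.9²) = 32.6 regardless of where N sits on A1. So Q lies on both circle(H, 48.17) and circle(U, 32.6); the below-HW intersection is Q = (31.0, -36.8). N is the foot of the tangent from Q: N = (40.0, -7.29).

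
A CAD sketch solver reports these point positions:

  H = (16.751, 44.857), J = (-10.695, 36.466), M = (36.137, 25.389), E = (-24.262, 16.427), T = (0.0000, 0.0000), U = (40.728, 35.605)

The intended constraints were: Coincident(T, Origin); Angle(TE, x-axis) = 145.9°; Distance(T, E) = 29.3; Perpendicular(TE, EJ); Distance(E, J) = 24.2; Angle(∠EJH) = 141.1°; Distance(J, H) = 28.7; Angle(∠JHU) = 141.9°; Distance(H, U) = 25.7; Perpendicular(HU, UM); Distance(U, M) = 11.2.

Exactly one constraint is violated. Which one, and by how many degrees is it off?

Perpendicular(HU, UM) — off by 3.10°.

T = (0.00, 0.00) ✓; TE at 145.9° ✓; |TE| = 29.30 ✓; ∠(TE, EJ) = 90.00° ✓; |EJ| = 24.20 ✓; ∠EJH = 141.1° ✓; |JH| = 28.70 ✓; ∠JHU = 141.9° ✓; |HU| = 25.70 ✓; ∠(HU, UM) = 93.10° ✗; |UM| = 11.20 ✓.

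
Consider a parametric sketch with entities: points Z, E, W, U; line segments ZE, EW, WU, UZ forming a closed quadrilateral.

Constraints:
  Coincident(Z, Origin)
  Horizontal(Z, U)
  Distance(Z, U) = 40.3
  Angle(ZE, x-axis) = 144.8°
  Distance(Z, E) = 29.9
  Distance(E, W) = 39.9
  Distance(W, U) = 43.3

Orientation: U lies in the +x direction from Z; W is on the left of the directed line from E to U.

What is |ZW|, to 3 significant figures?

35.2

Z is at the origin; ZU is horizontal with |ZU| = 40.3 and U in +x, so U = (40.3, 0). ZE runs at 144.8° with |ZE| = 29.9, so E = (-24.4, 17.2). W is determined by |EW| = 39.9 and |WU| = 43.3 together: it lies at the intersection of circle(E, 39.9) and circle(U, 43.3). With |EU| = 67.0, the foot of the radical line on EU is 31.4 from E and the perpendicular offset is √(39.9² − 31.4²) = 24.6. Taking the left-of-EU solution: W = (12.2, 33.0).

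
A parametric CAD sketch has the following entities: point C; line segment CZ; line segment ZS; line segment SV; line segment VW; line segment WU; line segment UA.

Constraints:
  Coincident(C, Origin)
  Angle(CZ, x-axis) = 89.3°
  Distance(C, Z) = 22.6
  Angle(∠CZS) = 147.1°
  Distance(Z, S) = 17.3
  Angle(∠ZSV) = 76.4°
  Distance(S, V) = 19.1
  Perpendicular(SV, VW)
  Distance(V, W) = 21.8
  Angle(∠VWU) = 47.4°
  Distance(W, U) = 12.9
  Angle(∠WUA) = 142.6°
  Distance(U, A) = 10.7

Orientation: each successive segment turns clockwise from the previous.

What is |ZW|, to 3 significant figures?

15.8

C is at the origin; CZ runs at 89.3° with length 22.6, so Z = (0.276, 22.6). ∠CZS = 147.1° gives ZS at 56.4° from the x-axis; with |ZS| = 17.3, S = (9.85, 37.0). ∠ZSV = 76.4° gives SV at -47.2° from the x-axis; with |SV| = 19.1, V = (22.8, 23.0). The perpendicularity gives VW at right angles to SV, so VW runs at -137°; with |VW| = 21.8, W = (6.83, 8.18). Then |ZW| = |W − Z| = 15.8.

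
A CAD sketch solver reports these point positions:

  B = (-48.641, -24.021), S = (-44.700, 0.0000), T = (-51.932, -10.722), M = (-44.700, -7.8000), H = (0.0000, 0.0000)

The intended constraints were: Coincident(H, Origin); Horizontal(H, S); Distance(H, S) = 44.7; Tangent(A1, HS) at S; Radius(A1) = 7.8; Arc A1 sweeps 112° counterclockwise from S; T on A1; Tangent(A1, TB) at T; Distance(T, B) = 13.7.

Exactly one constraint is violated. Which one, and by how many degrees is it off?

Tangent(A1, TB) at T — off by 8.10°.

H = (0.00, 0.00) ✓; H.y = 0.00, S.y = 0.00 ✓; |HS| = 44.70 ✓; ∠(MS, SH) = 90.00° ✓; |MS| = 7.800 ✓; bearing(M→T) − bearing(M→S) = 112.0° ✓; |MT| = 7.800 ✓; ∠(MT, TB) = 98.10° ✗; |TB| = 13.70 ✓.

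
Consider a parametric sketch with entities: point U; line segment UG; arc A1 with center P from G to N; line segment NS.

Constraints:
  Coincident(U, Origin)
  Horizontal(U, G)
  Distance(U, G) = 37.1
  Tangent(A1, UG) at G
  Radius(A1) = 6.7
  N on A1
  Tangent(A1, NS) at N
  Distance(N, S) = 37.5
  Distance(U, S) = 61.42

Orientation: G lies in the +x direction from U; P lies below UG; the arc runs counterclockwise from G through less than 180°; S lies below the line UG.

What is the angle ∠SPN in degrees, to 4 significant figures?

79.87°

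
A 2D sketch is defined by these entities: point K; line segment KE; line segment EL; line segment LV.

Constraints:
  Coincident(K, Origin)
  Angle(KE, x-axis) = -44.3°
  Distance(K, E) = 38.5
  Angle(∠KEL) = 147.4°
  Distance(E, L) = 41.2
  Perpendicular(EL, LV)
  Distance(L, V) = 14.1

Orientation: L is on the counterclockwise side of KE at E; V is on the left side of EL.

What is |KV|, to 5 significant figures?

73.933

K is at the origin; KE runs at -44.3° with length 38.5, so E = 38.5·(cos -44.3°, sin -44.3°) = (27.554, -26.889). ∠KEL = 147.4°, so EL runs at -44.3° + (180° − 147.4°) = -11.700° from the x-axis; with |EL| = 41.2, L = E + 41.2·(cos -11.700°, sin -11.700°) = (67.898, -35.244). EL is perpendicular to LV; with |LV| = 14.1 on the left of EL, V = L + 14.1·(0.20279, 0.97922) = (70.757, -21.437). Then |KV| = |V − K| = 73.933.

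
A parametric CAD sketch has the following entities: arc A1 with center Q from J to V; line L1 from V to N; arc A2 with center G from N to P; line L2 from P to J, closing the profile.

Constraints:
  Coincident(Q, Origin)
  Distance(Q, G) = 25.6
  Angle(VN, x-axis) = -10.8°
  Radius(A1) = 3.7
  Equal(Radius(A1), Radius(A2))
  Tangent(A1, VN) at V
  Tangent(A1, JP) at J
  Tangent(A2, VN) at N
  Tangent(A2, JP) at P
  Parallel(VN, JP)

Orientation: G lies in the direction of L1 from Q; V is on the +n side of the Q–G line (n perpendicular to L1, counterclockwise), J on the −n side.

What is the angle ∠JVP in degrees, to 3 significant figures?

73.9°

Tangency of A1 to both parallel lines with radius 3.7 puts V and J at Q ± 3.7·n: V = (0.693, 3.63), J = (-0.693, -3.63). Equal radii place N and P the same way about G: N = G + 3.7·n = (25.8, -1.16), P = G − 3.7·n = (24.5, -8.43). Then cos ∠JVP = VJ·VP / (|VJ||VP|), giving 73.9°.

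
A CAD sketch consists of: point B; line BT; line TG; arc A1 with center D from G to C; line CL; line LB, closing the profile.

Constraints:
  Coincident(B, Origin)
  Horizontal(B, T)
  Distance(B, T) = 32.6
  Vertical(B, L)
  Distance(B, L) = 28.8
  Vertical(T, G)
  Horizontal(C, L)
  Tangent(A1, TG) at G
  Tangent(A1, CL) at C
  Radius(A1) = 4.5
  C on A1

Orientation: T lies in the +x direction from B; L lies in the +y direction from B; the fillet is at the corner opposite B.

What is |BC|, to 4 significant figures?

40.24

The virtual corner opposite B is at (32.60, 28.80). Tangency of A1 to TG means the radius DG is perpendicular to TG and the tangent condition forces DC to be normal to CL, with radius 4.5, so the center D sits 4.5 in from both sides at D = (28.10, 24.30). That places the tangent points at G = (32.60, 24.30) on TG and C = (28.10, 28.80) on CL. Then |BC| = |C − B| = 40.24.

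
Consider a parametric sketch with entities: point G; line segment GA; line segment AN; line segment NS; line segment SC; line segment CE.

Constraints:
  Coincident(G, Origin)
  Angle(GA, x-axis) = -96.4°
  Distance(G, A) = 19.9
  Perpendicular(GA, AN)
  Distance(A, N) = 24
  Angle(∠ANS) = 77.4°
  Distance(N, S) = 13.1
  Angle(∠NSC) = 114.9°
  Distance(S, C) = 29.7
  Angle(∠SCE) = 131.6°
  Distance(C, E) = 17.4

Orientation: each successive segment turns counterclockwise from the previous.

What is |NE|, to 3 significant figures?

46.8

∠NSC = 114.9° gives SC at 161° from the x-axis; with |SC| = 29.7, C = (-7.91, 0.0943). ∠SCE = 131.6° gives CE at -150° from the x-axis; with |CE| = 17.4, E = (-23.0, -8.53). Then |NE| = |E − N| = 46.8.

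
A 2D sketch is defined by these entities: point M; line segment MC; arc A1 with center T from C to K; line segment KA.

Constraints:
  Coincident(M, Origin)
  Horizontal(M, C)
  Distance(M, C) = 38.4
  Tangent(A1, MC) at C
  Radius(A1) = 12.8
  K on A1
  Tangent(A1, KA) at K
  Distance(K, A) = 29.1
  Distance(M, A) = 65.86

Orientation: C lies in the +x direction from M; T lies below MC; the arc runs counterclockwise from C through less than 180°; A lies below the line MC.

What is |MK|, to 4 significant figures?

36.88

M is at the origin; MC is horizontal with |MC| = 38.4 and C on the +x side, so C = (38.40, 0.000). The tangent condition forces TC to be normal to MC, so T = C + (0, -12.8) = (38.40, -12.80). Since TK ⟂ KA (tangency), |TA| = √(12.8² + 29.1²) = 31.79 regardless of where K sits on A1. So A lies on both circle(M, 65.86) and circle(T, 31.79); the below-MC intersection is A = (50.60, -42.16). K is the foot of the tangent from A: K = (29.56, -22.06).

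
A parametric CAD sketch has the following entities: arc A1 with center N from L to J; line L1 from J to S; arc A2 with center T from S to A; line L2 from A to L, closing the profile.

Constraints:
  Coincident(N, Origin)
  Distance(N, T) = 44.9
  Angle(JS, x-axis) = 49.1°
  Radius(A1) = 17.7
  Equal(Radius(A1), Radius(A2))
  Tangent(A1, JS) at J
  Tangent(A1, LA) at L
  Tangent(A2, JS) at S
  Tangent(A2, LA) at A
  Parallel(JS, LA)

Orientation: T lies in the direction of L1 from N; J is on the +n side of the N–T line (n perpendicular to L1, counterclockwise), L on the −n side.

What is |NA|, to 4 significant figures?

48.26

The slot axis is L1's direction at 49.1°, so u = (cos 49.1°, sin 49.1°) = (0.6547, 0.7559) and n = (−sin 49.1°, cos 49.1°) = (-0.7559, 0.6547). N is at the origin and T lies 44.9 along u from N, so T = 44.9·u = (29.40, 33.94). Tangency of A1 to both parallel lines with radius 17.7 puts J and L at N ± 17.7·n: J = (-13.38, 11.59), L = (13.38, -11.59). Equal radii place S and A the same way about T: S = T + 17.7·n = (16.02, 45.53), A = T − 17.7·n = (42.78, 22.35). Then |NA| = |A − N| = 48.26.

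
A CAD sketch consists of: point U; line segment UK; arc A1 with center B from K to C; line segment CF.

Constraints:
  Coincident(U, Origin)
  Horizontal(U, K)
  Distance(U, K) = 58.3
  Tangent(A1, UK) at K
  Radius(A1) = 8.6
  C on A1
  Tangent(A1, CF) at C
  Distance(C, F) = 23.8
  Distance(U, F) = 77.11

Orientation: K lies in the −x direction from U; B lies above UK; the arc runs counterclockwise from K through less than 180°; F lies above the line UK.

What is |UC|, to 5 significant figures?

54.830

Checks: U = (0.00, 0.00) ✓; |BC| = 8.600 ✓; ∠(BC, CF) = 90.00° ✓; |CF| = 23.80 ✓; |UF| = 77.11 ✓.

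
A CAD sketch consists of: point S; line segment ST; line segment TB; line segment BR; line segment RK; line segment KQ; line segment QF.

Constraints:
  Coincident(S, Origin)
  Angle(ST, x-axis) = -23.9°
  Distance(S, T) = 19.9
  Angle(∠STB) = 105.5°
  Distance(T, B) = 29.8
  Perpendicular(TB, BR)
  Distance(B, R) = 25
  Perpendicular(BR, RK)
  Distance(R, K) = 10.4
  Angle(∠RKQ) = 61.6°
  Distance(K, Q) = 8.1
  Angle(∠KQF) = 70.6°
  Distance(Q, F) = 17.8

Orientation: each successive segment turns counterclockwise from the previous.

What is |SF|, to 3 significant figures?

42.2

S is at the origin; ST runs at -23.9° with length 19.9, so T = (18.2, -8.06). ∠STB = 105.5° gives TB at 50.6° from the x-axis; with |TB| = 29.8, B = (37.1, 15.0). The perpendicularity gives BR at right angles to TB, so BR runs at 141°; with |BR| = 25.0, R = (17.8, 30.8). BR ⟂ RK, so RK runs at -129°; with |RK| = 10.4, K = (11.2, 22.8). ∠RKQ = 61.6° gives KQ at -11.0° from the x-axis; with |KQ| = 8.1, Q = (19.1, 21.3). ∠KQF = 70.6° gives QF at 98.4° from the x-axis; with |QF| = 17.8, F = (16.5, 38.9). Then |SF| = |F − S| = 42.2.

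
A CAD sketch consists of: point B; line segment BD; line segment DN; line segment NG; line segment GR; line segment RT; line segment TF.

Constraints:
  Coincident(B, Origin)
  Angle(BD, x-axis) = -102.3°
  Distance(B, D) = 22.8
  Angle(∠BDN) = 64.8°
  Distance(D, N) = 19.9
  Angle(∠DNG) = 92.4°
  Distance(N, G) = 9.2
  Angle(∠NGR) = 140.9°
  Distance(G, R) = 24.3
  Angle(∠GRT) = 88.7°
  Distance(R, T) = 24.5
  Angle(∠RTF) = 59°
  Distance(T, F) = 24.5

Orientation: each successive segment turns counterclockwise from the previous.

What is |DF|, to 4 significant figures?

10.50

B is at the origin; BD runs at -102.3° with length 22.8, so D = (-4.857, -22.28). ∠BDN = 64.8° gives DN at 12.90° from the x-axis; with |DN| = 19.9, N = (14.54, -17.83). ∠DNG = 92.4° gives NG at 100.5° from the x-axis; with |NG| = 9.2, G = (12.86, -8.788). ∠NGR = 140.9° gives GR at 139.6° from the x-axis; with |GR| = 24.3, R = (-5.641, 6.961). ∠GRT = 88.7° gives RT at -129.1° from the x-axis; with |RT| = 24.5, T = (-21.09, -12.05). ∠RTF = 59.0° gives TF at -8.100° from the x-axis; with |TF| = 24.5, F = (3.163, -15.50). Then |DF| = |F − D| = 10.50.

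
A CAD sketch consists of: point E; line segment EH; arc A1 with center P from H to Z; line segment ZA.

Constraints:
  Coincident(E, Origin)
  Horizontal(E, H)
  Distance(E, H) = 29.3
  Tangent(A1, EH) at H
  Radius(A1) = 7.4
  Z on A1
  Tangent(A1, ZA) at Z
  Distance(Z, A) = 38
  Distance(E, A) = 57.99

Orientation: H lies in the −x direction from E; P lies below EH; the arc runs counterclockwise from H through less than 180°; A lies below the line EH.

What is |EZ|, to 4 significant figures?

37.47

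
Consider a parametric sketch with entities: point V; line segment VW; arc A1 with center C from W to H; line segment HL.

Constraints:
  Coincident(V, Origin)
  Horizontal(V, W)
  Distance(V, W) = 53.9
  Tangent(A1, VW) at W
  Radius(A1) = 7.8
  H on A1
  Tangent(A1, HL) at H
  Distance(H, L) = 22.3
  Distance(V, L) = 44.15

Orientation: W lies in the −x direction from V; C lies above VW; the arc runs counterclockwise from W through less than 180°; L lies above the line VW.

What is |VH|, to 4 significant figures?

47.13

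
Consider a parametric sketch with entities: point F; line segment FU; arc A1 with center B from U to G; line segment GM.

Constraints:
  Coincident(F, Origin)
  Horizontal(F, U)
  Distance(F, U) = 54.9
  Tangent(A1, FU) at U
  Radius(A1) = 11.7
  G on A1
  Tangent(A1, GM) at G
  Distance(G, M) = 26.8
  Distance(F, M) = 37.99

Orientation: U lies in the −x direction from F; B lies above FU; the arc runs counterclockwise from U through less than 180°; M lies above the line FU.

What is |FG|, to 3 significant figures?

46.1

Checks: |BG| = 11.70 ✓; ∠(BG, GM) = 90.00° ✓; |GM| = 26.80 ✓; |FM| = 37.99 ✓.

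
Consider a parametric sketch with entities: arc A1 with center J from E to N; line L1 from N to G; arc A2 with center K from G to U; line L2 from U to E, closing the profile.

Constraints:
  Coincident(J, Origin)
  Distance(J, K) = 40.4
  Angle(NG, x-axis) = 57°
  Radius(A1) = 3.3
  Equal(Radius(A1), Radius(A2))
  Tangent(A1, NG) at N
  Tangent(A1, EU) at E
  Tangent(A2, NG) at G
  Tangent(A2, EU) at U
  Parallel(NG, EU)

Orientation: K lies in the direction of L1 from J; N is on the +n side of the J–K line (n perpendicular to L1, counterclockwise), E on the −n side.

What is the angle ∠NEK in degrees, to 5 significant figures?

85.330°

J is at the origin and K lies 40.4 along u from J, so K = 40.4·u = (22.003, 33.882). Tangency of A1 to both parallel lines with radius 3.3 puts N and E at J ± 3.3·n: N = (-2.7676, 1.7973), E = (2.7676, -1.7973). Then cos ∠NEK = EN·EK / (|EN||EK|), giving 85.330°.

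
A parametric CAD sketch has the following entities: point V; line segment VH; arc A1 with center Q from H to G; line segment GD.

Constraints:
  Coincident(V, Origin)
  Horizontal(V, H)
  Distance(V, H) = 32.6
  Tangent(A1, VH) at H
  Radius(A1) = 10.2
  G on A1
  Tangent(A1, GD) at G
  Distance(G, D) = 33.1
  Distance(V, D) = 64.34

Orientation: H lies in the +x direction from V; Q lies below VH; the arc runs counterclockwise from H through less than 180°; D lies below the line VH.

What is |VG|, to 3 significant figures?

31.4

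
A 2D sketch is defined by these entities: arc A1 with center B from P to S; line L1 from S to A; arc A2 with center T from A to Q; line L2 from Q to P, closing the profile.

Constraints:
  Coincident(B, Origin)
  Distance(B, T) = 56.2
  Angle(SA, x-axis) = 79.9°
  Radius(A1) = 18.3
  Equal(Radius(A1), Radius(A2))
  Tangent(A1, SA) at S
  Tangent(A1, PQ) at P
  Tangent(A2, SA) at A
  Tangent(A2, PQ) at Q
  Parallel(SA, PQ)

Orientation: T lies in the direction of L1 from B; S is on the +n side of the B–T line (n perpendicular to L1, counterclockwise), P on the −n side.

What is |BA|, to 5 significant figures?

59.104

Tangency of A1 to both parallel lines with radius 18.3 puts S and P at B ± 18.3·n: S = (-18.016, 3.2092), P = (18.016, -3.2092). Equal radii place A and Q the same way about T: A = T + 18.3·n = (-8.1608, 58.538), Q = T − 18.3·n = (27.872, 52.120). Then |BA| = |A − B| = 59.104.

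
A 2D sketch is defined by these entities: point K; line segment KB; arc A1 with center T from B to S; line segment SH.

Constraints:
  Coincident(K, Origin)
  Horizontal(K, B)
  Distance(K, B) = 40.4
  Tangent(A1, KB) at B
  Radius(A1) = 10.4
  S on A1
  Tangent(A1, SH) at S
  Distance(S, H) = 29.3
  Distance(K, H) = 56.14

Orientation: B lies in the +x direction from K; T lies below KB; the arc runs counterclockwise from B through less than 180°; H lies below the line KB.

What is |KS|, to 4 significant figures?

33.05

Checks: K.y = 0.00, B.y = 0.00 ✓; |TS| = 10.40 ✓; ∠(TS, SH) = 90.00° ✓; |SH| = 29.30 ✓; |KH| = 56.14 ✓.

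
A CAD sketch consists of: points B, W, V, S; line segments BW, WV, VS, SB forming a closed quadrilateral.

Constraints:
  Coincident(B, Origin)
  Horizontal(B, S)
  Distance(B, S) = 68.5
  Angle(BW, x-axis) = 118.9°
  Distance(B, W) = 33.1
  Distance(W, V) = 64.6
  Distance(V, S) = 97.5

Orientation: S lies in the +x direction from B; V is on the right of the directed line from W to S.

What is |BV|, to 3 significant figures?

41.8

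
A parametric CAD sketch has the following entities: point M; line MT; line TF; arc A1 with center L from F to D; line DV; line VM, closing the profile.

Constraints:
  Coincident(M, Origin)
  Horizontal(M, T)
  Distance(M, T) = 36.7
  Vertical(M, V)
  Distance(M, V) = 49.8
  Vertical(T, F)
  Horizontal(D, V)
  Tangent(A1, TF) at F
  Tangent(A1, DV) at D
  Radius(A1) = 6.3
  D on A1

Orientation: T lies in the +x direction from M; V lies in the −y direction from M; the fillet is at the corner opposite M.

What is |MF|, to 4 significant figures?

56.91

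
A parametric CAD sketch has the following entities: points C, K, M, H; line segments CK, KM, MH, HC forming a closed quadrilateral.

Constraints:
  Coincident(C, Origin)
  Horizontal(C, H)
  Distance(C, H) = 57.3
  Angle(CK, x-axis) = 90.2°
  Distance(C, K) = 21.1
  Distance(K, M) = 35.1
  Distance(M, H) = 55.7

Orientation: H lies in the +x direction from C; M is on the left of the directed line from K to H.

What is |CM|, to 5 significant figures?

51.990

C is at the origin; CH is horizontal with |CH| = 57.3 and H in +x, so H = (57.3, 0). CK runs at 90.2° with |CK| = 21.1, so K = (-0.073653, 21.100). M is determined by |KM| = 35.1 and |MH| = 55.7 together: it lies at the intersection of circle(K, 35.1) and circle(H, 55.7). With |KH| = 61.131, the foot of the radical line on KH is 15.266 from K and the perpendicular offset is √(35.1² − 15.266²) = 31.606. Taking the left-of-KH solution: M = (25.164, 45.494).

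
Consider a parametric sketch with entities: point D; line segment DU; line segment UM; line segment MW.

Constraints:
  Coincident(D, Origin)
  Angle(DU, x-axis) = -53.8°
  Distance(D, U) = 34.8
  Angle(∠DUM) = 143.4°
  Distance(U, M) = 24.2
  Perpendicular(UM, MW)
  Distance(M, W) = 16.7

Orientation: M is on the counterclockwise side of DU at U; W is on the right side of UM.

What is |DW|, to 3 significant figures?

64.2

D is at the origin; DU runs at -53.8° with length 34.8, so U = 34.8·(cos -53.8°, sin -53.8°) = (20.6, -28.1). ∠DUM = 143.4°, so UM runs at -53.8° + (180° − 143.4°) = -17.2° from the x-axis; with |UM| = 24.2, M = U + 24.2·(cos -17.2°, sin -17.2°) = (43.7, -35.2). The perpendicularity gives MW at right angles to UM; with |MW| = 16.7 on the right of UM, W = M + 16.7·(-0.296, -0.955) = (38.7, -51.2). Then |DW| = |W − D| = 64.2.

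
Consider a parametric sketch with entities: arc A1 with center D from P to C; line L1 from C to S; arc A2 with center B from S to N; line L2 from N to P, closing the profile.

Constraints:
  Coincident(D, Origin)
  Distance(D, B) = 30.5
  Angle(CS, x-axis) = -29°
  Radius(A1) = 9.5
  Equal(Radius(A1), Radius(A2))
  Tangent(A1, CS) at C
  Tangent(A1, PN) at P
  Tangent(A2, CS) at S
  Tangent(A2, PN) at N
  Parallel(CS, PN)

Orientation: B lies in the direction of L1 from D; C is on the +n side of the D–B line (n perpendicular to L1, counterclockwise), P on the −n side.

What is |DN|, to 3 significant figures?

31.9

The slot axis is L1's direction at -29.0°, so u = (cos -29.0°, sin -29.0°) = (0.875, -0.485) and n = (−sin -29.0°, cos -29.0°) = (0.485, 0.875). D is at the origin and B lies 30.5 along u from D, so B = 30.5·u = (26.7, -14.8). Tangency of A1 to both parallel lines with radius 9.5 puts C and P at D ± 9.5·n: C = (4.61, 8.31), P = (-4.61, -8.31). Equal radii place S and N the same way about B: S = B + 9.5·n = (31.3, -6.48), N = B − 9.5·n = (22.1, -23.1). Then |DN| = |N − D| = 31.9.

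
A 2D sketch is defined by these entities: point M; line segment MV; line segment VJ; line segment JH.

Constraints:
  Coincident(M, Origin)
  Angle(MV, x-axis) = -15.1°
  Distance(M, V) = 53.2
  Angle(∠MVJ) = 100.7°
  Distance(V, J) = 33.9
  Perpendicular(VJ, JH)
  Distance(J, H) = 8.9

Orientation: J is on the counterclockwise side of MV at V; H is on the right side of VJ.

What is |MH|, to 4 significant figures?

75.23

M is at the origin; MV runs at -15.1° with length 53.2, so V = 53.2·(cos -15.1°, sin -15.1°) = (51.36, -13.86). ∠MVJ = 100.7°, so VJ runs at -15.1° + (180° − 100.7°) = 64.20° from the x-axis; with |VJ| = 33.9, J = V + 33.9·(cos 64.20°, sin 64.20°) = (66.12, 16.66). VJ is perpendicular to JH; with |JH| = 8.9 on the right of VJ, H = J + 8.9·(0.9003, -0.4352) = (74.13, 12.79). Then |MH| = |H − M| = 75.23.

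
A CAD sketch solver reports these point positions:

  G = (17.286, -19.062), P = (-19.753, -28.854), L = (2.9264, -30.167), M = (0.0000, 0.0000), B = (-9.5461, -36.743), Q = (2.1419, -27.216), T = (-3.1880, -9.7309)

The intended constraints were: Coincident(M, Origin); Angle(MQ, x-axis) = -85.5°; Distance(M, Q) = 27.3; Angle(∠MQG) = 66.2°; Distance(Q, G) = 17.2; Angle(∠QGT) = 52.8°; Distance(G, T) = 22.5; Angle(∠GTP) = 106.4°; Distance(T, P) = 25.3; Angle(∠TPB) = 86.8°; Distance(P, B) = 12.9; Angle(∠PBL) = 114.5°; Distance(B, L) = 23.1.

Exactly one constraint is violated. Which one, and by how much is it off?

Distance(B, L) = 23.1 — off by 9.00.

M = (0.00, 0.00) ✓; MQ at -85.50° ✓; |MQ| = 27.30 ✓; ∠MQG = 66.20° ✓; |QG| = 17.20 ✓; ∠QGT = 52.80° ✓; |GT| = 22.50 ✓; ∠GTP = 106.4° ✓; |TP| = 25.30 ✓; ∠TPB = 86.80° ✓; |PB| = 12.90 ✓; ∠PBL = 114.5° ✓; |BL| = 14.10 ✗.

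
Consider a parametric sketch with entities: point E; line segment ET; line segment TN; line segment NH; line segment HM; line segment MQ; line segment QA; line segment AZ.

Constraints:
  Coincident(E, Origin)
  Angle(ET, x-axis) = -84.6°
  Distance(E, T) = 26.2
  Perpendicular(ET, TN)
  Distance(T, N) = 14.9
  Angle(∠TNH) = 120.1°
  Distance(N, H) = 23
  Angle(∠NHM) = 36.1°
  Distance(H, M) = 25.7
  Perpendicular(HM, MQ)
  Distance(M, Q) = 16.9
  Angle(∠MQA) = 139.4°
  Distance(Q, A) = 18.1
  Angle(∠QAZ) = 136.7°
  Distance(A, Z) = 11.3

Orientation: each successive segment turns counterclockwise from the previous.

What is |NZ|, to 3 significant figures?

24.2

E is at the origin; ET runs at -84.6° with length 26.2, so T = (2.47, -26.1). The perpendicularity gives TN at right angles to ET, so TN runs at 5.40°; with |TN| = 14.9, N = (17.3, -24.7). ∠TNH = 120.1° gives NH at 65.3° from the x-axis; with |NH| = 23.0, H = (26.9, -3.79). ∠NHM = 36.1° gives HM at -151° from the x-axis; with |HM| = 25.7, M = (4.48, -16.3). HM is perpendicular to MQ, so MQ runs at -60.8°; with |MQ| = 16.9, Q = (12.7, -31.1). ∠MQA = 139.4° gives QA at -20.2° from the x-axis; with |QA| = 18.1, A = (29.7, -37.3). ∠QAZ = 136.7° gives AZ at 23.1° from the x-axis; with |AZ| = 11.3, Z = (40.1, -32.9). Then |NZ| = |Z − N| = 24.2.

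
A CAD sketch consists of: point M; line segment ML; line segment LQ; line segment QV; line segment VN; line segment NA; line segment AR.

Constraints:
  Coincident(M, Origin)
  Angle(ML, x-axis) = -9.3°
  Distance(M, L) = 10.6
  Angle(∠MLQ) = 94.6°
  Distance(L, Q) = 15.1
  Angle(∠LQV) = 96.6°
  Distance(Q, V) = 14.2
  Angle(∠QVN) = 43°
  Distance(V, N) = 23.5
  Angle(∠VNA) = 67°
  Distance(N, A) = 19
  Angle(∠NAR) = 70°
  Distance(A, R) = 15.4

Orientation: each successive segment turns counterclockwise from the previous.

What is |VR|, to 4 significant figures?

8.484

M is at the origin; ML runs at -9.3° with length 10.6, so L = (10.46, -1.713). ∠MLQ = 94.6° gives LQ at 76.10° from the x-axis; with |LQ| = 15.1, Q = (14.09, 12.94). ∠LQV = 96.6° gives QV at 159.5° from the x-axis; with |QV| = 14.2, V = (0.7874, 17.92). ∠QVN = 43.0° gives VN at -63.50° from the x-axis; with |VN| = 23.5, N = (11.27, -3.113). ∠VNA = 67.0° gives NA at 49.50° from the x-axis; with |NA| = 19.0, A = (23.61, 11.33). ∠NAR = 70.0° gives AR at 159.5° from the x-axis; with |AR| = 15.4, R = (9.188, 16.73). Then |VR| = |R − V| = 8.484.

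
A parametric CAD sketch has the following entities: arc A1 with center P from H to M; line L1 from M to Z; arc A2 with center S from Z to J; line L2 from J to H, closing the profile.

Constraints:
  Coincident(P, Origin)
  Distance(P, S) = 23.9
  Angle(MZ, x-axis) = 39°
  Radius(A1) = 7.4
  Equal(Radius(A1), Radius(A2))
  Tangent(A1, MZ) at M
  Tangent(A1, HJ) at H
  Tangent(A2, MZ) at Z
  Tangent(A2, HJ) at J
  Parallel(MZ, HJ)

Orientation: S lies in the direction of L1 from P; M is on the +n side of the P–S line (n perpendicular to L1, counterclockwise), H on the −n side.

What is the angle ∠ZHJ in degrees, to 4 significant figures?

31.77°

The slot axis is L1's direction at 39.0°, so u = (cos 39.0°, sin 39.0°) = (0.7771, 0.6293) and n = (−sin 39.0°, cos 39.0°) = (-0.6293, 0.7771). P is at the origin and S lies 23.9 along u from P, so S = 23.9·u = (18.57, 15.04). Tangency of A1 to both parallel lines with radius 7.4 puts M and H at P ± 7.4·n: M = (-4.657, 5.751), H = (4.657, -5.751). Equal radii place Z and J the same way about S: Z = S + 7.4·n = (13.92, 20.79), J = S − 7.4·n = (23.23, 9.290). Then cos ∠ZHJ = HZ·HJ / (|HZ||HJ|), giving 31.77°.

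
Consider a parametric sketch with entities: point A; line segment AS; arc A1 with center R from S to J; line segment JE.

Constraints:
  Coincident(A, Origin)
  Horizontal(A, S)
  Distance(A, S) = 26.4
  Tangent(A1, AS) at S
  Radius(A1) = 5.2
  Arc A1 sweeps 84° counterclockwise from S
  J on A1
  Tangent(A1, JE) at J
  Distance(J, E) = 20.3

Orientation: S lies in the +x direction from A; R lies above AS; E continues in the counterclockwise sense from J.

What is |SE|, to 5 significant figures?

25.894

A is at the origin; AS is horizontal with |AS| = 26.4 and S on the +x side, so S = (26.400, 0.0000). The tangent condition forces RS to be normal to AS, so R = S + (0, 5.2) = (26.400, 5.2000). On A1, S sits at bearing -90° from R; an 84° counterclockwise sweep puts J at bearing -6°, so J = R + 5.2·(cos -6°, sin -6°) = (31.572, 4.6565). Since A1 is tangent to JE there, RJ ⟂ JE, so JE runs along (−sin -6°, cos -6°); with |JE| = 20.3, E = (33.693, 24.845). Then |SE| = |E − S| = 25.894.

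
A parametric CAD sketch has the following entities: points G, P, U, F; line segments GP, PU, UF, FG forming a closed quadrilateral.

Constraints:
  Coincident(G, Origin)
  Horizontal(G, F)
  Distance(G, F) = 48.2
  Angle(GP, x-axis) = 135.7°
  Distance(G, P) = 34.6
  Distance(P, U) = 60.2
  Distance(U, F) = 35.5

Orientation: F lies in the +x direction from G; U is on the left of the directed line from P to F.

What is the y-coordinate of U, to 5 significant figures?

32.875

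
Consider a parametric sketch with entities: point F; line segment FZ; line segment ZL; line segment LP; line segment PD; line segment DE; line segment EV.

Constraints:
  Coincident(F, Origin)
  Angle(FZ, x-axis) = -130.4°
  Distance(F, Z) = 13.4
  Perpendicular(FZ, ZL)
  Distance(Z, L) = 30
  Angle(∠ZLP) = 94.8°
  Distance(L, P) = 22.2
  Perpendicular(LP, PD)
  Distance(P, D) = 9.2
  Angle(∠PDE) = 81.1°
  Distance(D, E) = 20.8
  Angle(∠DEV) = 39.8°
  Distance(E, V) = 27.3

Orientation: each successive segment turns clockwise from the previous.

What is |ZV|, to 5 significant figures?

46.903

∠PDE = 81.1° gives DE at -134.50° from the x-axis; with |DE| = 20.8, E = (-25.706, 7.0987). ∠DEV = 39.8° gives EV at 85.300° from the x-axis; with |EV| = 27.3, V = (-23.469, 34.307). Then |ZV| = |V − Z| = 46.903.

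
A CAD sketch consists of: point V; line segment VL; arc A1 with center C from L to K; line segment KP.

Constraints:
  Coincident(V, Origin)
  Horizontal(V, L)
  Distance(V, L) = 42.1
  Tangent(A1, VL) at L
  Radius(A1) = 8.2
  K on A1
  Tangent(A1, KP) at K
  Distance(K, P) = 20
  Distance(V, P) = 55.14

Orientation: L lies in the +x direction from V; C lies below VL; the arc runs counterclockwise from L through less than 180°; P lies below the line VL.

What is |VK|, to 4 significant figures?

37.61

Checks: |CK| = 8.200 ✓; ∠(CK, KP) = 90.00° ✓; |KP| = 20.00 ✓; |VP| = 55.14 ✓.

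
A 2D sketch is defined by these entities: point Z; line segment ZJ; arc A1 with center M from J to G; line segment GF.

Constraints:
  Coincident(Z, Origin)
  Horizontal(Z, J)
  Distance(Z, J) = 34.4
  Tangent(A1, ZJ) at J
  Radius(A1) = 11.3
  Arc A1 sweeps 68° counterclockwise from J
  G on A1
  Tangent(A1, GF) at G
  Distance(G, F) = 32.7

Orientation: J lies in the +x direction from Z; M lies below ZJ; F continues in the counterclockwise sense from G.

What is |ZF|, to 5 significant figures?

39.166

Z is at the origin; ZJ is horizontal with |ZJ| = 34.4 and J on the +x side, so J = (34.400, 0.0000). The tangent condition forces MJ to be normal to ZJ, so M = J + (0, -11.3) = (34.400, -11.300). On A1, J sits at bearing 90° from M; a 68° counterclockwise sweep puts G at bearing 158°, so G = M + 11.3·(cos 158°, sin 158°) = (23.923, -7.0669). The tangent condition forces MG to be normal to GF, so GF runs along (−sin 158°, cos 158°); with |GF| = 32.7, F = (11.673, -37.386). Then |ZF| = |F − Z| = 39.166.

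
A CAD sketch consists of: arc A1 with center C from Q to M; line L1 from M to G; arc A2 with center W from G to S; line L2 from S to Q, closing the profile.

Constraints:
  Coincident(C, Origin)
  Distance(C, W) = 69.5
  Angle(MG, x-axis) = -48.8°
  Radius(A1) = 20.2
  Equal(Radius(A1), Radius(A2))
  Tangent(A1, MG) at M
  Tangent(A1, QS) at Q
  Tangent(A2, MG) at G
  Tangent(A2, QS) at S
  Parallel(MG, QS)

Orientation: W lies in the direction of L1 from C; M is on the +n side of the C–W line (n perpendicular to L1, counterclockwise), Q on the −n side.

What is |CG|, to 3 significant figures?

72.4

The slot axis is L1's direction at -48.8°, so u = (cos -48.8°, sin -48.8°) = (0.659, -0.752) and n = (−sin -48.8°, cos -48.8°) = (0.752, 0.659). C is at the origin and W lies 69.5 along u from C, so W = 69.5·u = (45.8, -52.3). Tangency of A1 to both parallel lines with radius 20.2 puts M and Q at C ± 20.2·n: M = (15.2, 13.3), Q = (-15.2, -13.3). Equal radii place G and S the same way about W: G = W + 20.2·n = (61.0, -39.0), S = W − 20.2·n = (30.6, -65.6). Then |CG| = |G − C| = 72.4.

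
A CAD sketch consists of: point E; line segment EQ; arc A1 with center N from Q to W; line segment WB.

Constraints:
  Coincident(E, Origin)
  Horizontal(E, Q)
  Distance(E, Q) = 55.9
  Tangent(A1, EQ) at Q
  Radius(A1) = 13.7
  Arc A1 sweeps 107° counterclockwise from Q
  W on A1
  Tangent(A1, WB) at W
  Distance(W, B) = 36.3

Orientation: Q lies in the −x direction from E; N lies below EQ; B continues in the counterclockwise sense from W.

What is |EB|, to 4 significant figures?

78.47

E is at the origin; E and Q share the same y with |EQ| = 55.9 and Q on the −x side, so Q = (-55.90, 0.000). The tangent condition forces NQ to be normal to EQ, so N = Q + (0, -13.7) = (-55.90, -13.70). On A1, Q sits at bearing 90° from N; a 107° counterclockwise sweep puts W at bearing 197°, so W = N + 13.7·(cos 197°, sin 197°) = (-69.00, -17.71). A1 meets WB tangentially, so NW is at right angles to WB, so WB runs along (−sin 197°, cos 197°); with |WB| = 36.3, B = (-58.39, -52.42). Then |EB| = |B − E| = 78.47.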